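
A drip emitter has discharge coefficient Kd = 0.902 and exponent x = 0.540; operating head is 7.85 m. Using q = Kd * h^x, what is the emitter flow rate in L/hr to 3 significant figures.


q = 0.902 * 7.85^0.540 = 2.74 L/hr
Therefore the emitter flow rate = 2.74 L/hr.


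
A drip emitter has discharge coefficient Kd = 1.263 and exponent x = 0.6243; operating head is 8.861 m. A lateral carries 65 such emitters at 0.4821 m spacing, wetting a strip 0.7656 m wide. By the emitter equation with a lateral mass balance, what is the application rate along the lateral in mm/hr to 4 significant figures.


Approach: apply the emitter equation with a lateral mass balance, q = Kd*h^x; Q = n*q; rate = Q/(n*spacing*width).
Step 1 — single emitter flow (q = Kd*h^x):
  q = 1.263 * 8.861^0.6243 = 4.93079 L/hr
Step 2 — total lateral flow: Q = 65 * 4.93079 = 320.502 L/hr
Step 3 — wetted area: A = 65 * 0.4821 * 0.7656 = 23.9912 m^2
Step 4 — application rate: Q/A = 320.502/23.9912 = 13.36 mm/hr
Therefore the application rate along the lateral = 13.36 mm/hr.


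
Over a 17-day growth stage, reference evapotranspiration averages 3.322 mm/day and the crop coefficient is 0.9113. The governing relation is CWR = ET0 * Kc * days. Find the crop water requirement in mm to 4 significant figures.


CWR = 3.322 * 0.9113 * 17 = 51.46 mm
Therefore the crop water requirement = 51.46 mm.


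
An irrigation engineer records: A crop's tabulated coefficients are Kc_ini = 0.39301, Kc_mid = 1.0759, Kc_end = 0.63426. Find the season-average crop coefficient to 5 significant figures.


Approach: apply a simple seasonal average, Kc_avg = (Kc_ini + Kc_mid + Kc_end)/3.
Kc_avg = (0.39301 + 1.0759 + 0.63426)/3 = 0.70106
Therefore the season-average crop coefficient = 0.70106.


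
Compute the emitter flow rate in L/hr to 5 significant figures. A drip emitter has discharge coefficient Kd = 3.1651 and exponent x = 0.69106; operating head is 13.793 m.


Approach: apply the emitter characteristic equation, q = Kd * h^x.
q = 3.1651 * 13.793^0.69106 = 19.407 L/hr
Therefore the emitter flow rate = 19.407 L/hr.


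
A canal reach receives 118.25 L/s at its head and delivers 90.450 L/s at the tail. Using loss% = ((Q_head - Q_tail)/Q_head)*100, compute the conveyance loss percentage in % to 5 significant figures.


loss = ((118.25 - 90.450)/118.25)*100 = 23.510 %
Therefore the conveyance loss percentage = 23.510 %.


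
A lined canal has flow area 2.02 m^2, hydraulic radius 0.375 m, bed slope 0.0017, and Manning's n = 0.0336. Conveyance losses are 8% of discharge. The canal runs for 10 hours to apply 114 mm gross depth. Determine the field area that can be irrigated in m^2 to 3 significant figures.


Approach: apply Manning's equation with a conveyance and depth budget, Q = (1/n)*A*R^(2/3)*S^(1/2); Q_field = Q*(1-loss); Area = Q_field*t/(d/1000).
Step 1 — canal discharge (Manning's equation):
  Q = (1/0.0336) * 2.02 * 0.375^(2/3) * 0.0017^(1/2) = 1.2890 m^3/s
Step 2 — delivered flow: Q_field = 1.2890*(1 - 8/100) = 1.1859 m^3/s
Step 3 — volume delivered: V = 1.1859 * 10*3600 = 42692 m^3
Step 4 — area served: A = V / (depth/1000) = 42692 / 0.114 = 374000 m^2
Therefore the field area that can be irrigated = 374000 m^2.


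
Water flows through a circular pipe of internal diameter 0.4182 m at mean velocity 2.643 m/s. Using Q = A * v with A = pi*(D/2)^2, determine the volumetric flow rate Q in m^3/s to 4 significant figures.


A = pi*(0.4182/2)^2 = 0.137359 m^2
Q = 0.137359 * 2.643 = 0.3630 m^3/s
Therefore the volumetric flow rate Q = 0.3630 m^3/s.


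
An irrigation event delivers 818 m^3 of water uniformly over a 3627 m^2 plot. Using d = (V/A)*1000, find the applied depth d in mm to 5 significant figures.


d = (818 / 3627) * 1000 = 225.53 mm
Therefore the applied depth d = 225.53 mm.


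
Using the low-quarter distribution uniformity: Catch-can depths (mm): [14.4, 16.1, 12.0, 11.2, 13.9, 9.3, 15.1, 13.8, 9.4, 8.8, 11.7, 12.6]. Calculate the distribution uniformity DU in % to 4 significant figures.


Approach: apply the low-quarter distribution uniformity, DU = (mean of lowest quarter of readings / overall mean)*100.
sorted lowest 3 of 12: [8.8, 9.3, 9.4] -> mean = 9.16667 mm
overall mean = 12.3583 mm
DU = (9.16667/12.3583)*100 = 74.17 %
Therefore the distribution uniformity DU = 74.17 %.


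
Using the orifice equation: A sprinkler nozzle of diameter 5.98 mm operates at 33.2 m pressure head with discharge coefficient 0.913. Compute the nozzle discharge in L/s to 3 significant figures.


Approach: apply the orifice equation, Q = Cd*A*sqrt(2*g*h), A = pi*(d/2)^2.
A = pi*(5.98e-3/2)^2 = 2.8086e-05 m^2
Q = 0.913 * 2.8086e-05 * sqrt(2*9.81*33.2) * 1000 = 0.654 L/s
Therefore the nozzle discharge = 0.654 L/s.


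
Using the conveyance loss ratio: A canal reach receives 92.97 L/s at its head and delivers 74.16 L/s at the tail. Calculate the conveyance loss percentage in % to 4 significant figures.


Approach: apply the conveyance loss ratio, loss% = ((Q_head - Q_tail)/Q_head)*100.
loss = ((92.97 - 74.16)/92.97)*100 = 20.23 %
Therefore the conveyance loss percentage = 20.23 %.


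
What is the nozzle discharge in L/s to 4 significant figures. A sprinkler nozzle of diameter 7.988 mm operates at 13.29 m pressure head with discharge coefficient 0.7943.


Approach: apply the orifice equation, Q = Cd*A*sqrt(2*g*h), A = pi*(d/2)^2.
A = pi*(7.988e-3/2)^2 = 5.01148e-05 m^2
Q = 0.7943 * 5.01148e-05 * sqrt(2*9.81*13.29) * 1000 = 0.6428 L/s
Therefore the nozzle discharge = 0.6428 L/s.


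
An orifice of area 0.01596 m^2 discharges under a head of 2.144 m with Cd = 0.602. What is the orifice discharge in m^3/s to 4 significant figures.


Approach: apply the orifice equation, Q = Cd*A*sqrt(2*g*h).
Q = 0.602 * 0.01596 * sqrt(2*9.81*2.144) = 0.06231 m^3/s
Therefore the orifice discharge = 0.06231 m^3/s.


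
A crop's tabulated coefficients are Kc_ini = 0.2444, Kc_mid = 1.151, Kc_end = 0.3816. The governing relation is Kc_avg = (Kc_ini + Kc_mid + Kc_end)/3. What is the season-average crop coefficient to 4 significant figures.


Kc_avg = (0.2444 + 1.151 + 0.3816)/3 = 0.5923
Therefore the season-average crop coefficient = 0.5923.


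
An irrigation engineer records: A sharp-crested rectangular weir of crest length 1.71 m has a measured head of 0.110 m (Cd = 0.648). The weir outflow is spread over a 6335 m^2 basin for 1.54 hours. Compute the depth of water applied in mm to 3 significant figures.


Approach: apply the rectangular weir equation with a volume-to-depth conversion, Q = (2/3)*Cd*L*sqrt(2g)*H^1.5; d = Q*t/A * 1000.
Step 1 — weir discharge:
  Q = (2/3)*0.648*1.71*sqrt(2*9.81)*0.110^1.5 = 0.11938 m^3/s
Step 2 — volume: V = 0.11938 * 1.54*3600 = 661.82 m^3
Step 3 — depth: d = V/A * 1000 = 661.82/6335 * 1000 = 104 mm
Therefore the depth of water applied = 104 mm.


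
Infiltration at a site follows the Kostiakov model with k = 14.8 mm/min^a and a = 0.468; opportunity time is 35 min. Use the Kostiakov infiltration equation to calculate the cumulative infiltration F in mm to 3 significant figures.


Approach: apply the Kostiakov infiltration equation, F = k*t^a.
F = 14.8 * 35^0.468 = 78.1 mm
Therefore the cumulative infiltration F = 78.1 mm.


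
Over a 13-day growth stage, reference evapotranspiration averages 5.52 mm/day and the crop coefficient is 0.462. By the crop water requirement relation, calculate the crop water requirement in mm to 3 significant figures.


Approach: apply the crop water requirement relation, CWR = ET0 * Kc * days.
CWR = 5.52 * 0.462 * 13 = 33.2 mm
Therefore the crop water requirement = 33.2 mm.


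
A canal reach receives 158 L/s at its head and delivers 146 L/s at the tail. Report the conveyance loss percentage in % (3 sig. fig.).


Approach: apply the conveyance loss ratio, loss% = ((Q_head - Q_tail)/Q_head)*100.
loss = ((158 - 146)/158)*100 = 7.59 %
Therefore the conveyance loss percentage = 7.59 %.


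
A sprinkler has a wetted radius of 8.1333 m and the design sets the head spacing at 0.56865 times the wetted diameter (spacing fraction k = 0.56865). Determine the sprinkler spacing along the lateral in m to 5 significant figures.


Approach: apply the sprinkler spacing rule (spacing as a fraction of wetted diameter), S = k*(2*R).
S = 0.56865 * (2 * 8.1333) = 9.2500 m
Therefore the sprinkler spacing along the lateral = 9.2500 m.


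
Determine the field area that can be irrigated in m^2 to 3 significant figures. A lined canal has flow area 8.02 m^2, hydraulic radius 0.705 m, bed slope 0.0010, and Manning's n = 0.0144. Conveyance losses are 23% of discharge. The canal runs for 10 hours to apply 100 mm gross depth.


Approach: apply Manning's equation with a conveyance and depth budget, Q = (1/n)*A*R^(2/3)*S^(1/2); Q_field = Q*(1-loss); Area = Q_field*t/(d/1000).
Step 1 — canal discharge (Manning's equation):
  Q = (1/0.0144) * 8.02 * 0.705^(2/3) * 0.0010^(1/2) = 13.951 m^3/s
Step 2 — delivered flow: Q_field = 13.951*(1 - 23/100) = 10.742 m^3/s
Step 3 — volume delivered: V = 10.742 * 10*3600 = 386720 m^3
Step 4 — area served: A = V / (depth/1000) = 386720 / 0.1 = 3870000 m^2
Therefore the field area that can be irrigated = 3870000 m^2.


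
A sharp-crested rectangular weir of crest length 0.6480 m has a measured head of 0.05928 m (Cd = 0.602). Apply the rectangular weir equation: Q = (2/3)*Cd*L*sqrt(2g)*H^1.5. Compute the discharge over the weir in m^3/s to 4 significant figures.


Q = (2/3)*0.602*0.6480*sqrt(2*9.81)*0.05928^1.5 = 0.01663 m^3/s
Therefore the discharge over the weir = 0.01663 m^3/s.


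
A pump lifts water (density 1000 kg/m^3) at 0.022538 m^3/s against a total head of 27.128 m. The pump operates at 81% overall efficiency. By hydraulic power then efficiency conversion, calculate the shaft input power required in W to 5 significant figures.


Approach: apply hydraulic power then efficiency conversion, P = rho*g*Q*H; P_in = P/eta.
Step 1 — hydraulic power (P = rho*g*Q*H):
  P = 1000 * 9.81 * 0.022538 * 27.128 = 5997.941 W
Step 2 — input power: P_in = P/eta = 5997.941 / 0.81 = 7404.9 W
Therefore the shaft input power required = 7404.9 W.


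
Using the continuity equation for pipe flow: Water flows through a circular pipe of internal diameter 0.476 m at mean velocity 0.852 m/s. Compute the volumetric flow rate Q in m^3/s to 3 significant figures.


Approach: apply the continuity equation for pipe flow, Q = A * v with A = pi*(D/2)^2.
A = pi*(0.476/2)^2 = 0.17795 m^2
Q = 0.17795 * 0.852 = 0.152 m^3/s
Therefore the volumetric flow rate Q = 0.152 m^3/s.


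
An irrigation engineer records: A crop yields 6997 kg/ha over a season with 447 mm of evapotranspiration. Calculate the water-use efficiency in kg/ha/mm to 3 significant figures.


Approach: apply the water-use efficiency ratio, WUE = yield/ET.
WUE = 6997 / 447 = 15.7 kg/ha/mm
Therefore the water-use efficiency = 15.7 kg/ha/mm.


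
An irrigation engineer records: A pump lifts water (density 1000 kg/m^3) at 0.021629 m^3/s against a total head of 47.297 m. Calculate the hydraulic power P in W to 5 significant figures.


Approach: apply the hydraulic power relation, P = rho*g*Q*H.
P = 1000 * 9.81 * 0.021629 * 47.297 = 10036 W
Therefore the hydraulic power P = 10036 W.


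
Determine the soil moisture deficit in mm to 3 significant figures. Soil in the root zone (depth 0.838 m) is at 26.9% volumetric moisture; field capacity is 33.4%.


Approach: apply the soil moisture deficit relation, SMD = (FC - theta)/100 * depth * 1000.
SMD = (33.4 - 26.9)/100 * 0.838 * 1000 = 54.5 mm
Therefore the soil moisture deficit = 54.5 mm.


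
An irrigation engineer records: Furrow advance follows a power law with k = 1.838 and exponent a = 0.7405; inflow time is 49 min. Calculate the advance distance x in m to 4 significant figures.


Approach: apply the power-law advance function, x = k*t^a.
x = 1.838 * 49^0.7405 = 32.80 m
Therefore the advance distance x = 32.80 m.


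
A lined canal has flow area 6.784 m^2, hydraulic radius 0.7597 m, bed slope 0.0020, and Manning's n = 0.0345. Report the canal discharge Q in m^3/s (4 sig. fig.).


Approach: apply Manning's equation, Q = (1/n)*A*R^(2/3)*S^(1/2).
Q = (1/0.0345) * 6.784 * 0.7597^(2/3) * 0.0020^(1/2) = 7.322 m^3/s
Therefore the canal discharge Q = 7.322 m^3/s.


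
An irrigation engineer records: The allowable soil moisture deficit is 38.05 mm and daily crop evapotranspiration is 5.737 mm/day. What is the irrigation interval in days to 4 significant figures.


Approach: apply the irrigation interval relation, interval = SMD / ETc.
interval = 38.05 / 5.737 = 6.632 days
Therefore the irrigation interval = 6.632 days.


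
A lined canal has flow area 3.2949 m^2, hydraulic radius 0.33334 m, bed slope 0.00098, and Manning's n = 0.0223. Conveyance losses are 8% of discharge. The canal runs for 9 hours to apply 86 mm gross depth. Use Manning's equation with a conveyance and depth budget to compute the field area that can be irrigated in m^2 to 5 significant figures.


Approach: apply Manning's equation with a conveyance and depth budget, Q = (1/n)*A*R^(2/3)*S^(1/2); Q_field = Q*(1-loss); Area = Q_field*t/(d/1000).
Step 1 — canal discharge (Manning's equation):
  Q = (1/0.0223) * 3.2949 * 0.33334^(2/3) * 0.00098^(1/2) = 2.223696 m^3/s
Step 2 — delivered flow: Q_field = 2.223696*(1 - 8/100) = 2.045800 m^3/s
Step 3 — volume delivered: V = 2.045800 * 9*3600 = 66283.92 m^3
Step 4 — area served: A = V / (depth/1000) = 66283.92 / 0.086 = 770740 m^2
Therefore the field area that can be irrigated = 770740 m^2.


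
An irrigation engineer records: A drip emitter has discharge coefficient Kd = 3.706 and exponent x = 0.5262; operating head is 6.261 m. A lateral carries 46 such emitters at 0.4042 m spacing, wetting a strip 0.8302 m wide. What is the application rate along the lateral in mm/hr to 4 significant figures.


Approach: apply the emitter equation with a lateral mass balance, q = Kd*h^x; Q = n*q; rate = Q/(n*spacing*width).
Step 1 — single emitter flow (q = Kd*h^x):
  q = 3.706 * 6.261^0.5262 = 9.72970 L/hr
Step 2 — total lateral flow: Q = 46 * 9.72970 = 447.566 L/hr
Step 3 — wetted area: A = 46 * 0.4042 * 0.8302 = 15.4361 m^2
Step 4 — application rate: Q/A = 447.566/15.4361 = 28.99 mm/hr
Therefore the application rate along the lateral = 28.99 mm/hr.


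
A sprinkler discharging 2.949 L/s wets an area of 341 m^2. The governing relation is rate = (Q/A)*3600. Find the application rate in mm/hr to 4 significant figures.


rate = (2.949 / 341) * 3600 = 31.13 mm/hr
Therefore the application rate = 31.13 mm/hr.


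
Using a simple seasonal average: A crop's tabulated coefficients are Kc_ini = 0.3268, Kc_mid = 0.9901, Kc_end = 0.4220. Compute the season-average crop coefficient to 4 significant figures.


Approach: apply a simple seasonal average, Kc_avg = (Kc_ini + Kc_mid + Kc_end)/3.
Kc_avg = (0.3268 + 0.9901 + 0.4220)/3 = 0.5796
Therefore the season-average crop coefficient = 0.5796.


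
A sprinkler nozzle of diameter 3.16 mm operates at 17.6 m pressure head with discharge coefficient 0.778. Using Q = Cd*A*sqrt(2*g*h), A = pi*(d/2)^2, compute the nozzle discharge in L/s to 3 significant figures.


A = pi*(3.16e-3/2)^2 = 7.8427e-06 m^2
Q = 0.778 * 7.8427e-06 * sqrt(2*9.81*17.6) * 1000 = 0.113 L/s
Therefore the nozzle discharge = 0.113 L/s.


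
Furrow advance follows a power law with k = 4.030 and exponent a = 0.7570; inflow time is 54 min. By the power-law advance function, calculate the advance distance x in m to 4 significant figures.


Approach: apply the power-law advance function, x = k*t^a.
x = 4.030 * 54^0.7570 = 82.55 m
Therefore the advance distance x = 82.55 m.


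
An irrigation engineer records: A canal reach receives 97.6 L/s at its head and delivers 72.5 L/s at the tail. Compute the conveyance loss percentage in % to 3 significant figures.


Approach: apply the conveyance loss ratio, loss% = ((Q_head - Q_tail)/Q_head)*100.
loss = ((97.6 - 72.5)/97.6)*100 = 25.7 %
Therefore the conveyance loss percentage = 25.7 %.


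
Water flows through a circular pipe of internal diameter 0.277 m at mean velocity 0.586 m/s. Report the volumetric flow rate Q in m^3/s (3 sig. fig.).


Approach: apply the continuity equation for pipe flow, Q = A * v with A = pi*(D/2)^2.
A = pi*(0.277/2)^2 = 0.060263 m^2
Q = 0.060263 * 0.586 = 0.0353 m^3/s
Therefore the volumetric flow rate Q = 0.0353 m^3/s.


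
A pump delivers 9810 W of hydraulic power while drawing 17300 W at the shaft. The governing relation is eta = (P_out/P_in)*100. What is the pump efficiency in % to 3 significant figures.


eta = (9810 / 17300) * 100 = 56.7 %
Therefore the pump efficiency = 56.7 %.


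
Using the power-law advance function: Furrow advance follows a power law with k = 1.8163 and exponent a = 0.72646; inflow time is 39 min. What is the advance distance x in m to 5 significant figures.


Approach: apply the power-law advance function, x = k*t^a.
x = 1.8163 * 39^0.72646 = 26.004 m
Therefore the advance distance x = 26.004 m.


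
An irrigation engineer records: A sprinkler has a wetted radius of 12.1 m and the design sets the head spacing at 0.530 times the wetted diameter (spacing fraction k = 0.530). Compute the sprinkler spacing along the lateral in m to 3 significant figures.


Approach: apply the sprinkler spacing rule (spacing as a fraction of wetted diameter), S = k*(2*R).
S = 0.530 * (2 * 12.1) = 12.8 m
Therefore the sprinkler spacing along the lateral = 12.8 m.


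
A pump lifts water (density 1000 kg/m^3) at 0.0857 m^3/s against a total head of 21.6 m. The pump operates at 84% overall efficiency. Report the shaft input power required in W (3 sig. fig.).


Approach: apply hydraulic power then efficiency conversion, P = rho*g*Q*H; P_in = P/eta.
Step 1 — hydraulic power (P = rho*g*Q*H):
  P = 1000 * 9.81 * 0.0857 * 21.6 = 18159 W
Step 2 — input power: P_in = P/eta = 18159 / 0.84 = 21600 W
Therefore the shaft input power required = 21600 W.


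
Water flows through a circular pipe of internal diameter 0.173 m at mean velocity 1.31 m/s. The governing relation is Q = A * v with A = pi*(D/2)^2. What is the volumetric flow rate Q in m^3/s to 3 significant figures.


A = pi*(0.173/2)^2 = 0.023506 m^2
Q = 0.023506 * 1.31 = 0.0308 m^3/s
Therefore the volumetric flow rate Q = 0.0308 m^3/s.


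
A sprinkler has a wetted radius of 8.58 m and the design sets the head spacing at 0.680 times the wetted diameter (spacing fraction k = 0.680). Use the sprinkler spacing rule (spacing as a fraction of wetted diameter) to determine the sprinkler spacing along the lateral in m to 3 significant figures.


Approach: apply the sprinkler spacing rule (spacing as a fraction of wetted diameter), S = k*(2*R).
S = 0.680 * (2 * 8.58) = 11.7 m
Therefore the sprinkler spacing along the lateral = 11.7 m.


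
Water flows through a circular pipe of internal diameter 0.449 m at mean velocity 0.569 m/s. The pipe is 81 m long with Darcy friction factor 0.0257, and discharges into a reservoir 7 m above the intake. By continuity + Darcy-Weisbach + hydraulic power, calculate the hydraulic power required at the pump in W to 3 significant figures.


Approach: apply continuity + Darcy-Weisbach + hydraulic power, Q = A*v; hf = f*(L/D)*(v^2/(2g)); H = static + hf; P = rho*g*Q*H.
Step 1 — flow rate (continuity, Q = A*v):
  A = pi*(0.449/2)^2 = 0.15834 m^2
  Q = 0.15834 * 0.569 = 0.090094 m^3/s
Step 2 — friction head loss (Darcy-Weisbach):
  hf = 0.0257 * (81/0.449) * (0.569^2 / (2*9.81))
  hf = 0.076506 m
Step 3 — total head: H = 7 + 0.076506 = 7.0765 m
Step 4 — hydraulic power (P = rho*g*Q*H):
  P = 1000 * 9.81 * 0.090094 * 7.0765 = 6250 W
Therefore the hydraulic power required at the pump = 6250 W.


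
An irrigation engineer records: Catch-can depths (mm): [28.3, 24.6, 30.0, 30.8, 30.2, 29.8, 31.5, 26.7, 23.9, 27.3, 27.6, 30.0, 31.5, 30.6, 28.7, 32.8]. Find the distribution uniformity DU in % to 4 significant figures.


Approach: apply the low-quarter distribution uniformity, DU = (mean of lowest quarter of readings / overall mean)*100.
sorted lowest 4 of 16: [23.9, 24.6, 26.7, 27.3] -> mean = 25.6250 mm
overall mean = 29.0188 mm
DU = (25.6250/29.0188)*100 = 88.30 %
Therefore the distribution uniformity DU = 88.30 %.


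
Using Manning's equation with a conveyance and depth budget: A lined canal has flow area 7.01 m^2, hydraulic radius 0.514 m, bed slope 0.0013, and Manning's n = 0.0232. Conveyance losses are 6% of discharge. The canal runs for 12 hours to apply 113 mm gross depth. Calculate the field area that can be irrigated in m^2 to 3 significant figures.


Approach: apply Manning's equation with a conveyance and depth budget, Q = (1/n)*A*R^(2/3)*S^(1/2); Q_field = Q*(1-loss); Area = Q_field*t/(d/1000).
Step 1 — canal discharge (Manning's equation):
  Q = (1/0.0232) * 7.01 * 0.514^(2/3) * 0.0013^(1/2) = 6.9905 m^3/s
Step 2 — delivered flow: Q_field = 6.9905*(1 - 6/100) = 6.5711 m^3/s
Step 3 — volume delivered: V = 6.5711 * 12*3600 = 283870 m^3
Step 4 — area served: A = V / (depth/1000) = 283870 / 0.113 = 2510000 m^2
Therefore the field area that can be irrigated = 2510000 m^2.


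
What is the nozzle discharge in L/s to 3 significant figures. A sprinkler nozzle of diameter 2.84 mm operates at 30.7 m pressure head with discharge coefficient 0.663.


Approach: apply the orifice equation, Q = Cd*A*sqrt(2*g*h), A = pi*(d/2)^2.
A = pi*(2.84e-3/2)^2 = 6.3347e-06 m^2
Q = 0.663 * 6.3347e-06 * sqrt(2*9.81*30.7) * 1000 = 0.103 L/s
Therefore the nozzle discharge = 0.103 L/s.


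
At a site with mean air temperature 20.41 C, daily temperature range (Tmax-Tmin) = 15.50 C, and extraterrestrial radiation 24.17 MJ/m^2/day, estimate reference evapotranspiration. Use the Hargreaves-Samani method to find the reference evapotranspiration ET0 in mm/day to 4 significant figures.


Approach: apply the Hargreaves-Samani method, ET0 = 0.0023*(Tmean+17.8)*sqrt(Tmax-Tmin)*0.408*Ra.
ET0 = 0.0023*(20.41+17.8)*sqrt(15.50)*0.408*24.17 = 3.412 mm/day
Therefore the reference evapotranspiration ET0 = 3.412 mm/day.


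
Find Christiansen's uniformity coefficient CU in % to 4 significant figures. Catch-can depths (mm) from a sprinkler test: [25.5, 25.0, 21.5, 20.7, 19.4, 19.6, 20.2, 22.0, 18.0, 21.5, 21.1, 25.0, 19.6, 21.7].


Approach: apply Christiansen's uniformity coefficient, CU = (1 - mean_abs_deviation/mean)*100.
mean = 21.4857 mm
mean |d_i - mean| = 1.68571 mm
CU = (1 - 1.68571/21.4857)*100 = 92.15 %
Therefore Christiansen's uniformity coefficient CU = 92.15 %.


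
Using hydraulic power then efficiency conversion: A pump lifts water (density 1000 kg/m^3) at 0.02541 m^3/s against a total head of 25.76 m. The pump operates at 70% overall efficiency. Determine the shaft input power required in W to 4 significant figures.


Approach: apply hydraulic power then efficiency conversion, P = rho*g*Q*H; P_in = P/eta.
Step 1 — hydraulic power (P = rho*g*Q*H):
  P = 1000 * 9.81 * 0.02541 * 25.76 = 6421.25 W
Step 2 — input power: P_in = P/eta = 6421.25 / 0.7 = 9173 W
Therefore the shaft input power required = 9173 W.


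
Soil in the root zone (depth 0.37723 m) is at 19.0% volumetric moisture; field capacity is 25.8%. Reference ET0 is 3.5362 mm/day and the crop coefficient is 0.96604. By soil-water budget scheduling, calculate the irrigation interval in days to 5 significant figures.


Approach: apply soil-water budget scheduling, SMD = (FC-theta)/100*depth*1000; ETc = ET0*Kc; interval = SMD/ETc.
Step 1 — soil moisture deficit:
  SMD = (25.8 - 19.0)/100 * 0.37723 * 1000 = 25.65164 mm
Step 2 — daily crop ET (ETc = ET0*Kc):
  ETc = 3.5362 * 0.96604 = 3.416111 mm/day
Step 3 — irrigation interval (SMD/ETc):
  interval = 25.65164 / 3.416111 = 7.5090 days
Therefore the irrigation interval = 7.5090 days.


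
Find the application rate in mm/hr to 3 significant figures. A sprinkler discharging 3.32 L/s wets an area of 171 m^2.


Approach: apply the application rate relation, rate = (Q/A)*3600.
rate = (3.32 / 171) * 3600 = 69.9 mm/hr
Therefore the application rate = 69.9 mm/hr.


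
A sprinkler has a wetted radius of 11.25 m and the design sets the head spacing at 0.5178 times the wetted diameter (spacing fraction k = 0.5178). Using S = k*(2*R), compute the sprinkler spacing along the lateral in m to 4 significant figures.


S = 0.5178 * (2 * 11.25) = 11.65 m
Therefore the sprinkler spacing along the lateral = 11.65 m.


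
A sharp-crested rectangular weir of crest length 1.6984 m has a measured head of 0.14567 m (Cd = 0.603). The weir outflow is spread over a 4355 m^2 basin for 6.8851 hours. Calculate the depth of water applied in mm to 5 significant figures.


Approach: apply the rectangular weir equation with a volume-to-depth conversion, Q = (2/3)*Cd*L*sqrt(2g)*H^1.5; d = Q*t/A * 1000.
Step 1 — weir discharge:
  Q = (2/3)*0.603*1.6984*sqrt(2*9.81)*0.14567^1.5 = 0.1681399 m^3/s
Step 2 — volume: V = 0.1681399 * 6.8851*3600 = 4167.575 m^3
Step 3 — depth: d = V/A * 1000 = 4167.575/4355 * 1000 = 956.96 mm
Therefore the depth of water applied = 956.96 mm.


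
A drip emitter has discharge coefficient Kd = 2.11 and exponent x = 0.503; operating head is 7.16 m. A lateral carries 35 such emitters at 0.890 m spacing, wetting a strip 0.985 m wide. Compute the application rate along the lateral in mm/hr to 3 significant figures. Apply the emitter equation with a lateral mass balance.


Approach: apply the emitter equation with a lateral mass balance, q = Kd*h^x; Q = n*q; rate = Q/(n*spacing*width).
Step 1 — single emitter flow (q = Kd*h^x):
  q = 2.11 * 7.16^0.503 = 5.6794 L/hr
Step 2 — total lateral flow: Q = 35 * 5.6794 = 198.78 L/hr
Step 3 — wetted area: A = 35 * 0.890 * 0.985 = 30.683 m^2
Step 4 — application rate: Q/A = 198.78/30.683 = 6.48 mm/hr
Therefore the application rate along the lateral = 6.48 mm/hr.


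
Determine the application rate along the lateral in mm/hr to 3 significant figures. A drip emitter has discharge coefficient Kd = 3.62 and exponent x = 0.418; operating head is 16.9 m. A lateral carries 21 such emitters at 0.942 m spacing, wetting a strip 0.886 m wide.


Approach: apply the emitter equation with a lateral mass balance, q = Kd*h^x; Q = n*q; rate = Q/(n*spacing*width).
Step 1 — single emitter flow (q = Kd*h^x):
  q = 3.62 * 16.9^0.418 = 11.802 L/hr
Step 2 — total lateral flow: Q = 21 * 11.802 = 247.85 L/hr
Step 3 — wetted area: A = 21 * 0.942 * 0.886 = 17.527 m^2
Step 4 — application rate: Q/A = 247.85/17.527 = 14.1 mm/hr
Therefore the application rate along the lateral = 14.1 mm/hr.


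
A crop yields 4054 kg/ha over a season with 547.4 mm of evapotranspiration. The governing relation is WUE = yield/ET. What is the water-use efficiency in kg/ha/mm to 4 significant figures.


WUE = 4054 / 547.4 = 7.406 kg/ha/mm
Therefore the water-use efficiency = 7.406 kg/ha/mm.


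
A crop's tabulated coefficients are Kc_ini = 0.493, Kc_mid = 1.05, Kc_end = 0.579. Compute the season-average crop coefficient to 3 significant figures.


Approach: apply a simple seasonal average, Kc_avg = (Kc_ini + Kc_mid + Kc_end)/3.
Kc_avg = (0.493 + 1.05 + 0.579)/3 = 0.707
Therefore the season-average crop coefficient = 0.707.


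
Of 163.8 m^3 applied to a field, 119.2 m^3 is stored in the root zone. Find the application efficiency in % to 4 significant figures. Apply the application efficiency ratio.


Approach: apply the application efficiency ratio, Ea = (stored/applied)*100.
Ea = (119.2/163.8)*100 = 72.77 %
Therefore the application efficiency = 72.77 %.


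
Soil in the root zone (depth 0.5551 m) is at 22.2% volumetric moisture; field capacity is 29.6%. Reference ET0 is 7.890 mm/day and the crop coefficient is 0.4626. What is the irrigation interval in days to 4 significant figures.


Approach: apply soil-water budget scheduling, SMD = (FC-theta)/100*depth*1000; ETc = ET0*Kc; interval = SMD/ETc.
Step 1 — soil moisture deficit:
  SMD = (29.6 - 22.2)/100 * 0.5551 * 1000 = 41.0774 mm
Step 2 — daily crop ET (ETc = ET0*Kc):
  ETc = 7.890 * 0.4626 = 3.64991 mm/day
Step 3 — irrigation interval (SMD/ETc):
  interval = 41.0774 / 3.64991 = 11.25 days
Therefore the irrigation interval = 11.25 days.


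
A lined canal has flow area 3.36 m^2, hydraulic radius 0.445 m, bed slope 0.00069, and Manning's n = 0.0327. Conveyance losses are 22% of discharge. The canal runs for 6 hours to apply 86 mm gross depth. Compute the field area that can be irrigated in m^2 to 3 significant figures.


Approach: apply Manning's equation with a conveyance and depth budget, Q = (1/n)*A*R^(2/3)*S^(1/2); Q_field = Q*(1-loss); Area = Q_field*t/(d/1000).
Step 1 — canal discharge (Manning's equation):
  Q = (1/0.0327) * 3.36 * 0.445^(2/3) * 0.00069^(1/2) = 1.5732 m^3/s
Step 2 — delivered flow: Q_field = 1.5732*(1 - 22/100) = 1.2271 m^3/s
Step 3 — volume delivered: V = 1.2271 * 6*3600 = 26506 m^3
Step 4 — area served: A = V / (depth/1000) = 26506 / 0.086 = 308000 m^2
Therefore the field area that can be irrigated = 308000 m^2.


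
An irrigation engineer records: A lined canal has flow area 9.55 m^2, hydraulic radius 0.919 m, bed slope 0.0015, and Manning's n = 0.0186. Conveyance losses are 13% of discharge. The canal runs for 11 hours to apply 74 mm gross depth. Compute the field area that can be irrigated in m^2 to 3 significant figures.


Approach: apply Manning's equation with a conveyance and depth budget, Q = (1/n)*A*R^(2/3)*S^(1/2); Q_field = Q*(1-loss); Area = Q_field*t/(d/1000).
Step 1 — canal discharge (Manning's equation):
  Q = (1/0.0186) * 9.55 * 0.919^(2/3) * 0.0015^(1/2) = 18.797 m^3/s
Step 2 — delivered flow: Q_field = 18.797*(1 - 13/100) = 16.353 m^3/s
Step 3 — volume delivered: V = 16.353 * 11*3600 = 647580 m^3
Step 4 — area served: A = V / (depth/1000) = 647580 / 0.074 = 8750000 m^2
Therefore the field area that can be irrigated = 8750000 m^2.


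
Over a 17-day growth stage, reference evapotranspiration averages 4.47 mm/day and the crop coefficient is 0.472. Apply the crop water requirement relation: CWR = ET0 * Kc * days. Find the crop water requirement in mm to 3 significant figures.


CWR = 4.47 * 0.472 * 17 = 35.9 mm
Therefore the crop water requirement = 35.9 mm.


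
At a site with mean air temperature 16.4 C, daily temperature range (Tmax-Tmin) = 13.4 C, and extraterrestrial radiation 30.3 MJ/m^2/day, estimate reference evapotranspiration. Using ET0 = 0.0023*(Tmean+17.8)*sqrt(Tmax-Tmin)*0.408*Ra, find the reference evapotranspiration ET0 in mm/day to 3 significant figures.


ET0 = 0.0023*(16.4+17.8)*sqrt(13.4)*0.408*30.3 = 3.56 mm/day
Therefore the reference evapotranspiration ET0 = 3.56 mm/day.


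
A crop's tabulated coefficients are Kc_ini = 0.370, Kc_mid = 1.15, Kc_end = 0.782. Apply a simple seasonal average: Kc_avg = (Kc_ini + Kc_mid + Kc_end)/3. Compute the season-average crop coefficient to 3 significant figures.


Kc_avg = (0.370 + 1.15 + 0.782)/3 = 0.767
Therefore the season-average crop coefficient = 0.767.


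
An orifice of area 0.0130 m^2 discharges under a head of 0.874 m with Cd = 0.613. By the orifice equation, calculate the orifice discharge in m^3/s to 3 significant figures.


Approach: apply the orifice equation, Q = Cd*A*sqrt(2*g*h).
Q = 0.613 * 0.0130 * sqrt(2*9.81*0.874) = 0.0330 m^3/s
Therefore the orifice discharge = 0.0330 m^3/s.


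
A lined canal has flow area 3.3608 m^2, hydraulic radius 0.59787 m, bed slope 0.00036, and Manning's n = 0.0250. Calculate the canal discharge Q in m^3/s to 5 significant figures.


Approach: apply Manning's equation, Q = (1/n)*A*R^(2/3)*S^(1/2).
Q = (1/0.0250) * 3.3608 * 0.59787^(2/3) * 0.00036^(1/2) = 1.8102 m^3/s
Therefore the canal discharge Q = 1.8102 m^3/s.


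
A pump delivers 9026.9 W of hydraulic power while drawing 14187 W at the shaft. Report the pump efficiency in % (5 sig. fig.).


Approach: apply the efficiency ratio, eta = (P_out/P_in)*100.
eta = (9026.9 / 14187) * 100 = 63.628 %
Therefore the pump efficiency = 63.628 %.


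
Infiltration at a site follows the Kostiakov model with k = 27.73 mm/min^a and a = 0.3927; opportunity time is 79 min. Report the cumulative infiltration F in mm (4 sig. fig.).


Approach: apply the Kostiakov infiltration equation, F = k*t^a.
F = 27.73 * 79^0.3927 = 154.2 mm
Therefore the cumulative infiltration F = 154.2 mm.


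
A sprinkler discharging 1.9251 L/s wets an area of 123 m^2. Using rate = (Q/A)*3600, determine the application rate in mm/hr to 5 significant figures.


rate = (1.9251 / 123) * 3600 = 56.344 mm/hr
Therefore the application rate = 56.344 mm/hr.


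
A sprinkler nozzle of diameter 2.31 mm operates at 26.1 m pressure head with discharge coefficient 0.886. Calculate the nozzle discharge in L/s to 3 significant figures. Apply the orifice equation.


Approach: apply the orifice equation, Q = Cd*A*sqrt(2*g*h), A = pi*(d/2)^2.
A = pi*(2.31e-3/2)^2 = 4.1910e-06 m^2
Q = 0.886 * 4.1910e-06 * sqrt(2*9.81*26.1) * 1000 = 0.0840 L/s
Therefore the nozzle discharge = 0.0840 L/s.


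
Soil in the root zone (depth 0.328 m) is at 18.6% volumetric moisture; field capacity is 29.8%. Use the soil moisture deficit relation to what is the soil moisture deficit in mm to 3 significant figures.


Approach: apply the soil moisture deficit relation, SMD = (FC - theta)/100 * depth * 1000.
SMD = (29.8 - 18.6)/100 * 0.328 * 1000 = 36.7 mm
Therefore the soil moisture deficit = 36.7 mm.


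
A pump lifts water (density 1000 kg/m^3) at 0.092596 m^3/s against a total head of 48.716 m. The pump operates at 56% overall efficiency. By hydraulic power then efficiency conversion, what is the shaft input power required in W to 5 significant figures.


Approach: apply hydraulic power then efficiency conversion, P = rho*g*Q*H; P_in = P/eta.
Step 1 — hydraulic power (P = rho*g*Q*H):
  P = 1000 * 9.81 * 0.092596 * 48.716 = 44252.00 W
Step 2 — input power: P_in = P/eta = 44252.00 / 0.56 = 79021 W
Therefore the shaft input power required = 79021 W.


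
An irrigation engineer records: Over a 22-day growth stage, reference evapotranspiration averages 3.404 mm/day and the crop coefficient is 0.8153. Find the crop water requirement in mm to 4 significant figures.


Approach: apply the crop water requirement relation, CWR = ET0 * Kc * days.
CWR = 3.404 * 0.8153 * 22 = 61.06 mm
Therefore the crop water requirement = 61.06 mm.


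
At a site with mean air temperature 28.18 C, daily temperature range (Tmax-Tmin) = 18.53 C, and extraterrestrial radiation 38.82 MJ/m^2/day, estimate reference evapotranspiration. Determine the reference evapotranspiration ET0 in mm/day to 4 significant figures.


Approach: apply the Hargreaves-Samani method, ET0 = 0.0023*(Tmean+17.8)*sqrt(Tmax-Tmin)*0.408*Ra.
ET0 = 0.0023*(28.18+17.8)*sqrt(18.53)*0.408*38.82 = 7.210 mm/day
Therefore the reference evapotranspiration ET0 = 7.210 mm/day.


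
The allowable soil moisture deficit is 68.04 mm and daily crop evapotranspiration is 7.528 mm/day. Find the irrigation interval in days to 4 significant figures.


Approach: apply the irrigation interval relation, interval = SMD / ETc.
interval = 68.04 / 7.528 = 9.038 days
Therefore the irrigation interval = 9.038 days.


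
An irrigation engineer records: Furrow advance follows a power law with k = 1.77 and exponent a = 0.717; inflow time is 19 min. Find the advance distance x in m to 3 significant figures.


Approach: apply the power-law advance function, x = k*t^a.
x = 1.77 * 19^0.717 = 14.6 m
Therefore the advance distance x = 14.6 m.


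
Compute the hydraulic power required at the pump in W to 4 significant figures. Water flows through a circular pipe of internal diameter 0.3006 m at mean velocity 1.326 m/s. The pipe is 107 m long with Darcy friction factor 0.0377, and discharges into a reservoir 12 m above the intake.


Approach: apply continuity + Darcy-Weisbach + hydraulic power, Q = A*v; hf = f*(L/D)*(v^2/(2g)); H = static + hf; P = rho*g*Q*H.
Step 1 — flow rate (continuity, Q = A*v):
  A = pi*(0.3006/2)^2 = 0.0709689 m^2
  Q = 0.0709689 * 1.326 = 0.0941047 m^3/s
Step 2 — friction head loss (Darcy-Weisbach):
  hf = 0.0377 * (107/0.3006) * (1.326^2 / (2*9.81))
  hf = 1.20261 m
Step 3 — total head: H = 12 + 1.20261 = 13.2026 m
Step 4 — hydraulic power (P = rho*g*Q*H):
  P = 1000 * 9.81 * 0.0941047 * 13.2026 = 12190 W
Therefore the hydraulic power required at the pump = 12190 W.


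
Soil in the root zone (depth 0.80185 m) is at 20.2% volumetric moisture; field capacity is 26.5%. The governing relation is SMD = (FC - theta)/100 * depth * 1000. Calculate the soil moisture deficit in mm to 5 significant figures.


SMD = (26.5 - 20.2)/100 * 0.80185 * 1000 = 50.517 mm
Therefore the soil moisture deficit = 50.517 mm.


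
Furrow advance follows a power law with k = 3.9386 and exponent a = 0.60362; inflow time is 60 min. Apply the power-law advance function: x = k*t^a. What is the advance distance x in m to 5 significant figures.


x = 3.9386 * 60^0.60362 = 46.630 m
Therefore the advance distance x = 46.630 m.


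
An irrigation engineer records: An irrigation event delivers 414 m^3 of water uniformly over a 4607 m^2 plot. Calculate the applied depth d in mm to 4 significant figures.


Approach: apply depth from volume over area, d = (V/A)*1000.
d = (414 / 4607) * 1000 = 89.86 mm
Therefore the applied depth d = 89.86 mm.


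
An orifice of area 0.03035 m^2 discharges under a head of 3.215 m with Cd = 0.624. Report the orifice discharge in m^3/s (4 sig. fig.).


Approach: apply the orifice equation, Q = Cd*A*sqrt(2*g*h).
Q = 0.624 * 0.03035 * sqrt(2*9.81*3.215) = 0.1504 m^3/s
Therefore the orifice discharge = 0.1504 m^3/s.


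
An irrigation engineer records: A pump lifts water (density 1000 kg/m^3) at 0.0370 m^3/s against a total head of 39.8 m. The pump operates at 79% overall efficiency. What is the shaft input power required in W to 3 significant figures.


Approach: apply hydraulic power then efficiency conversion, P = rho*g*Q*H; P_in = P/eta.
Step 1 — hydraulic power (P = rho*g*Q*H):
  P = 1000 * 9.81 * 0.0370 * 39.8 = 14446 W
Step 2 — input power: P_in = P/eta = 14446 / 0.79 = 18300 W
Therefore the shaft input power required = 18300 W.


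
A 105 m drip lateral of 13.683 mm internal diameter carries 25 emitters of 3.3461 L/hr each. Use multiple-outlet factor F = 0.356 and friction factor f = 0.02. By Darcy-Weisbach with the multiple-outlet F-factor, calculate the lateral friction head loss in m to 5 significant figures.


Approach: apply Darcy-Weisbach with the multiple-outlet F-factor, Q = n*q/(3600*1000) m^3/s; v = Q/A; hf = F*f*(L/D)*(v^2/(2g)).
Q = 25*3.3461/(3600*1000) = 2.323681e-05 m^3/s
A = pi*(13.683e-3/2)^2 = 1.470458e-04 m^2, so v = Q/A = 0.1580243 m/s
hf = 0.356*0.02*(105/0.013683)*(0.1580243^2/(2*9.81)) = 0.069540 m
Therefore the lateral friction head loss = 0.069540 m.


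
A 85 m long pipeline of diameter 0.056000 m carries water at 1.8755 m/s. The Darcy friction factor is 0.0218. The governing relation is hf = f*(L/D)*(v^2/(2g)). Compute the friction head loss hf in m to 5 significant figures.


hf = 0.0218 * (85/0.056000) * (1.8755^2 / (2*9.81))
hf = 5.9323 m
Therefore the friction head loss hf = 5.9323 m.


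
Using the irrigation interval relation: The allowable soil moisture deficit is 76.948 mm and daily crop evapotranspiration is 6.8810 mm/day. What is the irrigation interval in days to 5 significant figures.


Approach: apply the irrigation interval relation, interval = SMD / ETc.
interval = 76.948 / 6.8810 = 11.183 days
Therefore the irrigation interval = 11.183 days.


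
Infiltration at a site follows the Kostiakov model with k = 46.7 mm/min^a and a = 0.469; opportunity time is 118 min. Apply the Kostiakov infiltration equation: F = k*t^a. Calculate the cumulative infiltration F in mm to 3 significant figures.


F = 46.7 * 118^0.469 = 438 mm
Therefore the cumulative infiltration F = 438 mm.


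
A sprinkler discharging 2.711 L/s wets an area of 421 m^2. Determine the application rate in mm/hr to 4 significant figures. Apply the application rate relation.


Approach: apply the application rate relation, rate = (Q/A)*3600.
rate = (2.711 / 421) * 3600 = 23.18 mm/hr
Therefore the application rate = 23.18 mm/hr.
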